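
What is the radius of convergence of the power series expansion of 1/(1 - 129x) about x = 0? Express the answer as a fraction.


Expanding 1/(1 - 129x) = sum_{k>=0} 129^k x^k, the series converges when |129x| < 1, i.e., |x| < 1/129.
So the radius of convergence is 1/129 = 1/129.

1/129


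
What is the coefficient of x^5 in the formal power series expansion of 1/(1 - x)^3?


The expansion 1/(1 - x)^r = sum_{k>=0} C(k + r - 1, r - 1) x^k follows from the multiset / negative-binomial theorem (or from repeated differentiation of the geometric series).
For r = 3 and k = 5:
C(7, 2) = 5040 / (2 * 120) = 21.

21


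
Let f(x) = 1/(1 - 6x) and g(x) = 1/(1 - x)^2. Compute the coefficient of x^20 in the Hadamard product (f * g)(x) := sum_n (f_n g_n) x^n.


f has coefficients f_k = 6^k. For g = 1/(1 - x)^2 the coefficient is g_k = C(k + 1, 1) = k + 1. The Hadamard coefficient is (f * g)_k = 6^k * (k + 1).
For k = 20: 6^20 * 21 = 3656158440062976 * 21 = 76779327241322496.

76779327241322496


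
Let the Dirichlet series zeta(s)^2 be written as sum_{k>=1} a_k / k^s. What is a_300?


The Dirichlet convolution of the constant function 1 with itself gives (1 * 1)(k) = sum_{d | k} 1 = d(k), the number of positive divisors of k.
Since zeta(s) = sum_{k>=1} 1/k^s, we have zeta(s)^2 = sum_{k>=1} d(k)/k^s, so a_k = d(k).
For k = 300: the divisors are 1, 2, 3, 4, 5, 6, 10, 12, 15, 20, 25, 30, 50, 60, 75, 100, 150, 300.
Count = 18.

18


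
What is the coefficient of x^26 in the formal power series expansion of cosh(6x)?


The Maclaurin series is cosh(t) = sum_{m>=0} t^(2m) / (2m)!, so substituting t = 6x, only even powers of x are nonzero, with coefficient of x^(2m) equal to 6^(2m) / (2m)!.
For x^26 the coefficient is 6^26/26! = 170581728179578208256/403291461126605635584000000 = 344373768/814172781296875.

344373768/814172781296875


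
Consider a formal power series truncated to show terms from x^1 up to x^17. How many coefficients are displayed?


From x^1 to x^17 inclusive, the count is 17 - 1 + 1 = 17.

17


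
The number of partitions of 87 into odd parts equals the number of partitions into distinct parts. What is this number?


Computing partitions of 87 into odd parts (1, 3, 5, ...):
Using the generating function prod_{k>=0} 1/(1-x^(2k+1)),
the count is 145578

145578


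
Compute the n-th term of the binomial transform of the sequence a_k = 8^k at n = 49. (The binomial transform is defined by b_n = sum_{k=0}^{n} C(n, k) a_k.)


With a_k = 8^k, b_n = sum_{k=0}^{n} C(n, k) 8^k = (1 + 8)^n by the binomial theorem.
For n = 49: (1 + 8)^49 = 9^49 = 57264168970223481226273458862846808078011946889.

57264168970223481226273458862846808078011946889


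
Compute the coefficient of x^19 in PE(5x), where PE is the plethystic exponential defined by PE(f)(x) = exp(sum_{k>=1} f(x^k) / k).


With f(x) = 5x, the exponent is sum_{k>=1} 5 x^k / k = 5 * (-ln(1 - x)). Exponentiating:
PE(5x) = exp(-5 ln(1 - x)) = 1/(1 - x)^5.
By the negative binomial expansion, [x^n] 1/(1 - x)^5 = C(n + 4, 4).
For n = 19: C(23, 4) = 8855.

8855


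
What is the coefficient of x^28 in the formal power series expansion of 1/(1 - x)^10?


The negative binomial / multiset identity is
1/(1 - x)^r = sum_{k>=0} C(k + r - 1, r - 1) x^k.
Here r = 10 and k = 28, so the coefficient is
C(28 + 9, 9) = C(37, 9)
= 124403620

124403620


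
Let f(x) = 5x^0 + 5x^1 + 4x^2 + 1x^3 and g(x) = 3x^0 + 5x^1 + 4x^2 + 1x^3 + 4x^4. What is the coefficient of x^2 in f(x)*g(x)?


Cauchy product at x^2:
5*4 + 5*5 + 4*3
= 57

57


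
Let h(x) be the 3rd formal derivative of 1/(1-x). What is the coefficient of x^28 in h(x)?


Differentiating 3 times: d^3/dx^3 [1/(1-x)] = 3!/(1-x)^4.
The expansion 1/(1-x)^4 = sum_{k>=0} C(k+3, 3) x^k, so the coefficient of x^n in 3!/(1-x)^4 is 3! * C(n+3, 3).
For n = 28: 6 * C(31, 3) = 6 * 4495 = 26970

26970


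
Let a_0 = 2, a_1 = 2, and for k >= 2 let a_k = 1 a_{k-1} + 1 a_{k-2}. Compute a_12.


Iterating the recurrence forward:
a_0 = 2
a_1 = 2
a_2 = 1*2 + 1*2 = 4
a_3 = 1*4 + 1*2 = 6
a_4 = 1*6 + 1*4 = 10
a_5 = 1*10 + 1*6 = 16
a_6 = 1*16 + 1*10 = 26
a_7 = 1*26 + 1*16 = 42
a_8 = 1*42 + 1*26 = 68
a_9 = 1*68 + 1*42 = 110
a_10 = 1*110 + 1*68 = 178
a_11 = 1*178 + 1*110 = 288
a_12 = 1*288 + 1*178 = 466
So a_12 = 466.

466


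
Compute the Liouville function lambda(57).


The Liouville function is lambda(k) = (-1)^Omega(k), where Omega(k) counts the prime factors of k with multiplicity.
Factoring: 57 = 3 * 19, so Omega(57) = 2.
lambda(57) = (-1)^2 = 1.

1


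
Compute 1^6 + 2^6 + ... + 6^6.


This power sum has a closed form given by Faulhaber's formula
sum_{k=1}^{m} k^p = (1 / (p + 1)) * sum_{j=0}^{p} C(p + 1, j) B_j m^(p + 1 - j),
but for small m direct computation is fastest:
1 + 64 + 729 + 4096 + 15625 + 46656 = 67171.

67171


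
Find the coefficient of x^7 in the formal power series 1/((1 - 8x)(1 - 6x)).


By partial fractions or Cauchy convolution:
The coefficient equals sum_{k=0}^{7} 8^k * 6^(7-k).
= 7548800

7548800


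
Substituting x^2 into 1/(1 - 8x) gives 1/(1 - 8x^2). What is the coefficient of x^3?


Since 1/(1 - 8x^2) only has even powers of x,
the coefficient of x^3 (odd) is 0.

0


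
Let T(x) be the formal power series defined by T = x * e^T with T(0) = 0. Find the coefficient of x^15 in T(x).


Apply the Lagrange inversion formula: if T = x * phi(T) with phi(t) = e^t, then
[x^n] T = (1/n) [t^(n-1)] phi(t)^n = (1/n) [t^(n-1)] e^(n t) = (1/n) * n^(n-1) / (n-1)! = n^(n-1) / n!.
When c = 1 this is the Cayley count of rooted labeled trees on n vertices, divided by n!.
For n = 15: 15^14 / 15! = 29192926025390625/1307674368000 = 320361328125/14350336.

320361328125/14350336


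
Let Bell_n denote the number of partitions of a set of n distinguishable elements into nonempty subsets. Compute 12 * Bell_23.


Bell_23 can be computed from the Bell triangle or from Dobinski's identity Bell_n = (1/e) * sum_{k>=0} k^n / k!.
Computing Bell_23 = 44152005855084346.
Then 12 * 44152005855084346 = 529824070261012152.

529824070261012152


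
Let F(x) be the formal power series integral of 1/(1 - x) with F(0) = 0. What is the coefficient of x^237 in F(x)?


1/(1 - x) = sum_{k>=0} x^k. Integrating termwise and using F(0) = 0 gives
F(x) = sum_{k>=0} x^(k+1) / (k+1) = sum_{m>=1} x^m / m = -ln(1 - x).
So the coefficient of x^237 is 1/237 = 1/237.

1/237


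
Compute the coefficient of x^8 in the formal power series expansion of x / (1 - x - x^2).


Let f(x) = sum_{k>=0} a_k x^k. Multiplying f(x) * (1 - x - x^2) = x and matching coefficients gives a_0 = 0, a_1 = 1, and a_k = a_{k-1} + a_{k-2} for k >= 2. These are the Fibonacci numbers F_k.
Iterating from F_0 = 0, F_1 = 1:
F_0=0, F_1=1, F_2=1, F_3=2, F_4=3, F_5=5, F_6=8, F_7=13, F_8=21
F_8 = 21.

21


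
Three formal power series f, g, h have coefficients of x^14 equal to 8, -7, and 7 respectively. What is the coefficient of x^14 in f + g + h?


Series addition is componentwise:
8 + -7 + 7
= 8

8


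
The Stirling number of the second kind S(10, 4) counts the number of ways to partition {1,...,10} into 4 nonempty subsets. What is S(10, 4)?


Using the explicit formula S(n,k) = (1/k!) sum_{j=0}^{k} (-1)^(k-j) C(k,j) j^n:
S(10, 4) = 34105
Equivalently, S(n,k) is n! times the coefficient of x^n in the EGF (e^x - 1)^k / k!.

34105


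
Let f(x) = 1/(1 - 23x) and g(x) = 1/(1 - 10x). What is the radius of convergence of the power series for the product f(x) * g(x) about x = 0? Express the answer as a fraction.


The radius of 1/(1 - 23x) is 1/23 (nearest singularity at x = 1/23), and the radius of 1/(1 - 10x) is 1/10.
The product f(x)*g(x) = 1/((1 - 23x)(1 - 10x)) has singularities at both 1/23 and 1/10, so its radius of convergence is the distance to the nearest one:
min(1/23, 1/10) = 1/23.

1/23


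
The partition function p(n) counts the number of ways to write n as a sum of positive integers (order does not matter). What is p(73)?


Using the generating function prod_{k>=1} 1/(1-x^k), we compute p(73).
By dynamic programming over parts 1 through 73:
p(73) = 6185689

6185689


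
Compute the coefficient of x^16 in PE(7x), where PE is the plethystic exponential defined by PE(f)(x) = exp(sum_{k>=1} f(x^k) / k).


With f(x) = 7x, the exponent is sum_{k>=1} 7 x^k / k = 7 * (-ln(1 - x)). Exponentiating:
PE(7x) = exp(-7 ln(1 - x)) = 1/(1 - x)^7.
By the negative binomial expansion, [x^n] 1/(1 - x)^7 = C(n + 6, 6).
For n = 16: C(22, 6) = 74613.

74613


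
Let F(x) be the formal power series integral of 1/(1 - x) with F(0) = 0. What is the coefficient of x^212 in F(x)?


1/(1 - x) = sum_{k>=0} x^k. Integrating termwise and using F(0) = 0 gives
F(x) = sum_{k>=0} x^(k+1) / (k+1) = sum_{m>=1} x^m / m = -ln(1 - x).
So the coefficient of x^212 is 1/212 = 1/212.

1/212


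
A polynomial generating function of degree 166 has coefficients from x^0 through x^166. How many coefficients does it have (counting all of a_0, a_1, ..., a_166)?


A polynomial of degree 166 takes the form a_0 + a_1 x + ... + a_166 x^166.
The number of coefficients is 166 + 1 = 167.

167


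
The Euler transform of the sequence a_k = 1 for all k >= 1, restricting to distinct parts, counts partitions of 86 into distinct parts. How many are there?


Partitions of 86 into distinct parts can be computed via generating function.
Product (1+x)(1+x^2)(1+x^3)...
The coefficient of x^86 = 133184

133184


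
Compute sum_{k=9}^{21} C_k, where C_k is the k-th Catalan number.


C_9 through C_21: 4862, 16796, 58786, 208012, 742900, 2674440, 9694845, 35357670, 129644790, 477638700, 1767263190, 6564120420, 24466267020
Sum = 4862 + 16796 + 58786 + 208012 + 742900 + 2674440 + 9694845 + 35357670 + 129644790 + 477638700 + 1767263190 + 6564120420 + 24466267020
= 33453692431

33453692431


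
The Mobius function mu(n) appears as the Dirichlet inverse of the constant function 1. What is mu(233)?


233 = 233 (all distinct primes).
mu(233) = (-1)^1 = -1

-1


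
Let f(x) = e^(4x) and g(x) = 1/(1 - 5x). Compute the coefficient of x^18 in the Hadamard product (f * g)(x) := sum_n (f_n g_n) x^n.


Expanding: f_k = 4^k/k! (from e^(4x)) and g_k = 5^k (from 1/(1 - 5x)). So the Hadamard coefficient (f * g)_k = 4^k 5^k / k! = (20)^k / k!.
For k = 18: 20^18/18! = 262144000000000000000000/6402373705728000 = 32000000000000000/781539759.

32000000000000000/781539759


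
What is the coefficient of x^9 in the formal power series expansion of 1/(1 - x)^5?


The expansion 1/(1 - x)^r = sum_{k>=0} C(k + r - 1, r - 1) x^k follows from the multiset / negative-binomial theorem (or from repeated differentiation of the geometric series).
For r = 5 and k = 9:
C(13, 4) = 6227020800 / (24 * 362880) = 715.

715


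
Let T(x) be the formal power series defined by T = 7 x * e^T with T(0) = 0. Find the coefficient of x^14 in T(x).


Apply the Lagrange inversion formula: if T = 7 x * phi(T) with phi(t) = e^t, then
[x^n] T = 7^n * (1/n) [t^(n-1)] phi(t)^n = 7^n * (1/n) [t^(n-1)] e^(n t) = 7^n * (1/n) * n^(n-1) / (n-1)! = 7^n * n^(n-1) / n!.
When c = 1 this is the Cayley count of rooted labeled trees on n vertices, divided by n!.
For n = 14: 7^14 * 14^13 / 14! = 678223072849 * 793714773254144/87178291200 = 5364274478655859603228/868725.

5364274478655859603228/868725


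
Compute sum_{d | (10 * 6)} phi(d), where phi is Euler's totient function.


First, 10 * 6 = 60. One classical identity is sum_{d | n} phi(d) = n (each k in [1, n] has a unique gcd with n, and among the k's with gcd(k, n) = n/d there are phi(d) of them). So the sum equals 60. We also verify directly:
Divisors of 60: 1, 2, 3, 4, 5, 6, 10, 12, 15, 20, 30, 60.
phi values: 1, 1, 2, 2, 4, 2, 4, 4, 8, 8, 8, 16.
Sum = 60.

60


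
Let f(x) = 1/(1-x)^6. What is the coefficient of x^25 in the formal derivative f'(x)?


Differentiate: d/dx [ 1/(1-x)^r ] = r / (1-x)^(r+1).
Here r = 6, so f'(x) = 6 / (1-x)^7.
The expansion of 1/(1-x)^(r+1) has coefficient of x^n equal to C(n+r, r).
So the coefficient of x^25 in f'(x) is
6 * C(31, 6) = 6 * 736281 = 4417686

4417686


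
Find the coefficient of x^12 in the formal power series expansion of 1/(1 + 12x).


Write 1/(1 + c x) = 1/(1 - (-c) x) and apply the geometric-series identity
1/(1 - y) = sum_{k>=0} y^k to get 1/(1 + c x) = sum_{k>=0} (-c)^k x^k.
So the coefficient of x^k is (-c)^k = (-1)^k * c^k.
Here c = 12 and k = 12:
(-12)^12 = 1 * 8916100448256 = 8916100448256

8916100448256


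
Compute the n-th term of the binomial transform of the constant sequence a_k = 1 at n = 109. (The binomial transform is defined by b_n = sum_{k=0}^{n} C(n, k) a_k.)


With a_k = 1 for all k, b_n = sum_{k=0}^{n} C(n, k) = 2^n by the binomial theorem.
For n = 109: 2^109 = 649037107316853453566312041152512.

649037107316853453566312041152512


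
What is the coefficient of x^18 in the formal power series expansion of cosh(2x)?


The Maclaurin series is cosh(t) = sum_{m>=0} t^(2m) / (2m)!, so substituting t = 2x, only even powers of x are nonzero, with coefficient of x^(2m) equal to 2^(2m) / (2m)!.
For x^18 the coefficient is 2^18/18! = 262144/6402373705728000 = 4/97692469875.

4/97692469875


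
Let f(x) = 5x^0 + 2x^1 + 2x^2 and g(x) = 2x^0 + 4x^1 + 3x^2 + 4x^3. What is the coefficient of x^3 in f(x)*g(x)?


Cauchy product at x^3:
5*4 + 2*3 + 2*4
= 34

34


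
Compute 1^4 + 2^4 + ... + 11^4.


This power sum has a closed form given by Faulhaber's formula
sum_{k=1}^{m} k^p = (1 / (p + 1)) * sum_{j=0}^{p} C(p + 1, j) B_j m^(p + 1 - j),
but for small m direct computation is fastest:
1 + 16 + 81 + 256 + 625 + 1296 + 2401 + 4096 + 6561 + 10000 + 14641 = 39974.

39974


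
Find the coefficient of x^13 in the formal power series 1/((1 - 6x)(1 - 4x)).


By partial fractions or Cauchy convolution:
The coefficient equals sum_{k=0}^{13} 6^k * 4^(13-k).
= 39047864320

39047864320


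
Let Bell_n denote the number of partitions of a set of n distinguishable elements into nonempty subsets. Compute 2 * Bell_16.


Bell_16 can be computed from the Bell triangle or from Dobinski's identity Bell_n = (1/e) * sum_{k>=0} k^n / k!.
Computing Bell_16 = 10480142147.
Then 2 * 10480142147 = 20960284294.

20960284294


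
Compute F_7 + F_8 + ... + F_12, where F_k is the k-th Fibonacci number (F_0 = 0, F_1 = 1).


Use the identity sum_{k=0}^{N} F_k = F_{N+2} - 1 (which follows from F_{k+2} - F_{k+1} = F_k). Then
sum_{k=7}^{12} F_k = (F_{14} - 1) - (F_{8} - 1) = F_{14} - F_{8}.
Computing: F_{14} = 377, F_{8} = 21, so
Sum = 377 - 21 = 356.

356


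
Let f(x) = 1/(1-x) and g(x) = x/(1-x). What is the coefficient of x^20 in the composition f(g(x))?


First simplify the composition: f(g(x)) = 1/(1 - x/(1-x)) = (1-x)/((1-x) - x) = (1-x)/(1-2x).
Now extract the coefficient. Write (1-x)/(1-2x) = 1/(1-2x) - x/(1-2x).
The coefficient of x^n in 1/(1-2x) is 2^n, and in x/(1-2x) is 2^(n-1) (for n >= 1).
So the coefficient of x^20 is 2^20 - 2^19 = 1048576 - 524288 = 524288.

524288


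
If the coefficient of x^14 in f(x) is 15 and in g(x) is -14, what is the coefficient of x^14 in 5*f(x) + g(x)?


Scalar multiplication scales coefficients: 5 * 15 = 75.
Then add the g coefficient: 75 + -14
= 61

61


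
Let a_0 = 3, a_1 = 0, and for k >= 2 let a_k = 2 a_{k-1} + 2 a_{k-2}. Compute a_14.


Iterating the recurrence forward:
a_0 = 3
a_1 = 0
a_2 = 2*0 + 2*3 = 6
a_3 = 2*6 + 2*0 = 12
a_4 = 2*12 + 2*6 = 36
a_5 = 2*36 + 2*12 = 96
a_6 = 2*96 + 2*36 = 264
a_7 = 2*264 + 2*96 = 720
a_8 = 2*720 + 2*264 = 1968
a_9 = 2*1968 + 2*720 = 5376
a_10 = 2*5376 + 2*1968 = 14688
a_11 = 2*14688 + 2*5376 = 40128
a_12 = 2*40128 + 2*14688 = 109632
a_13 = 2*109632 + 2*40128 = 299520
a_14 = 2*299520 + 2*109632 = 818304
So a_14 = 818304.

818304


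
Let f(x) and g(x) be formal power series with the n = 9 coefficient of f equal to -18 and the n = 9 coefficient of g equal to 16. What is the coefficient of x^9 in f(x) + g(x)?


Addition of formal power series is termwise.
The coefficient of x^9 in f + g = -18 + 16
= -2

-2


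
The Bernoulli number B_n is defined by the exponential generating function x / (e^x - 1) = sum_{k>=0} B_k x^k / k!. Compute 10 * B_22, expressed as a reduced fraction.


Bernoulli numbers can also be computed recursively via B_0 = 1 and sum_{j=0}^{m} C(m+1, j) B_j = 0 for m >= 1. Odd-index Bernoulli numbers vanish for k >= 3.
Computing B_22 = 854513/138, so 10 * B_22 = 10 * 854513/138 = 4272565/69.

4272565/69


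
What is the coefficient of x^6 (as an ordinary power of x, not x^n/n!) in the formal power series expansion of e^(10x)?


The exponential series is e^y = sum_{k>=0} y^k / k!. Substituting y = 10x gives
e^(10x) = sum_{k>=0} 10^k x^k / k!.
So the coefficient of x^n is a^n/n! with a = 10, n = 6:
10^6 / 6! = 1000000/720 = 12500/9

12500/9


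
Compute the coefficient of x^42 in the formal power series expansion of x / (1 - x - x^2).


Let f(x) = sum_{k>=0} a_k x^k. Multiplying f(x) * (1 - x - x^2) = x and matching coefficients gives a_0 = 0, a_1 = 1, and a_k = a_{k-1} + a_{k-2} for k >= 2. These are the Fibonacci numbers F_k.
Iterating from F_0 = 0, F_1 = 1:
F_0=0, F_1=1, F_2=1, F_3=2, F_4=3, F_5=5, F_6=8, F_7=13, F_8=21, F_9=34, ...
F_42 = 267914296.

267914296


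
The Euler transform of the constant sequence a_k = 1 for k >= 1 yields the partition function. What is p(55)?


The Euler transform converts the sequence a_k = 1 into the number of integer partitions.
Using the recurrence or dynamic programming:
p(55) = 451276

451276


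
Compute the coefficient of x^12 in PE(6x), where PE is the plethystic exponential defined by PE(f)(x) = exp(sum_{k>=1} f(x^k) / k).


With f(x) = 6x, the exponent is sum_{k>=1} 6 x^k / k = 6 * (-ln(1 - x)). Exponentiating:
PE(6x) = exp(-6 ln(1 - x)) = 1/(1 - x)^6.
By the negative binomial expansion, [x^n] 1/(1 - x)^6 = C(n + 5, 5).
For n = 12: C(17, 5) = 6188.

6188


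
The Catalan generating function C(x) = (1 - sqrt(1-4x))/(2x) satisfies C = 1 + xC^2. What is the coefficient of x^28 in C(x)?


Substituting x -> x scales the n-th coefficient by 1, so [x^28] C(x) = C_28.
C_28 = C(2*28, 28)/(29) = 7648690600760440/29 = 263747951750360.
= 263747951750360.

263747951750360


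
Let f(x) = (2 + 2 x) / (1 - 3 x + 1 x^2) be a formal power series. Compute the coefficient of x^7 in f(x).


Write f(x) = sum_{k>=0} a_k x^k. Multiplying both sides by 1 - 3 x + 1 x^2 gives
(1 - 3 x + 1 x^2) sum_{k>=0} a_k x^k = 2 + 2 x.
Matching coefficients:
 x^0: a_0 = 2
 x^1: a_1 - 3 a_0 = 2  =>  a_1 = 3*2 + 2 = 8
 x^k (k >= 2): a_k = 3 a_{k-1} - 1 a_{k-2}.
Iterating: a_2 = 22, a_3 = 58, a_4 = 152, a_5 = 398, a_6 = 1042, a_7 = 2728.
So the coefficient of x^7 is 2728.

2728


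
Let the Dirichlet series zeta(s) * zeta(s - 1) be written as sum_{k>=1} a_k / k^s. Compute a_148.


Convolution gives a_k = sum_{d | k} d * 1 = sum_{d | k} d = sigma(k), the sum of positive divisors of k.
For k = 148, the divisors are 1, 2, 4, 37, 74, 148, so
sigma(148) = 1 + 2 + 4 + 37 + 74 + 148 = 266.

266


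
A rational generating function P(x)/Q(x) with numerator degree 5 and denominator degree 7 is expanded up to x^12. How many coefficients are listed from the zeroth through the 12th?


Expanding up to x^12 gives the coefficients for x^0, x^1, ..., x^12.
That is 12 + 1 = 13 coefficients in total.

13


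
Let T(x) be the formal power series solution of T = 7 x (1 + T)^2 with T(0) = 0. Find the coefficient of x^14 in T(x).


Apply the Lagrange inversion formula: if T = 7 x * phi(T) with phi(t) = (1 + t)^2, then [x^n] T = 7^n * (1/n) [t^(n-1)] phi(t)^n = 7^n * (1/n) [t^(n-1)] (1 + t)^(2n) = 7^n * (1/n) C(2n, n-1).
Using the identity C(2n, n-1) = C(2n, n) * n / (n+1), the unscaled factor equals C(2n, n) / (n+1) = C_n, the n-th Catalan number.
For n = 14: C_14 = C(28, 14) / 15 = 40116600/15 = 2674440.
With the 7^14 = 678223072849 factor, the coefficient is 678223072849 * 2674440 = 1813866914950279560.

1813866914950279560


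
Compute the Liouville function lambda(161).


The Liouville function is lambda(k) = (-1)^Omega(k), where Omega(k) counts the prime factors of k with multiplicity.
Factoring: 161 = 7 * 23, so Omega(161) = 2.
lambda(161) = (-1)^2 = 1.

1


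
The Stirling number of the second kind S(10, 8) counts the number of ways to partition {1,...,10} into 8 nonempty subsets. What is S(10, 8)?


Using the explicit formula S(n,k) = (1/k!) sum_{j=0}^{k} (-1)^(k-j) C(k,j) j^n:
S(10, 8) = 750
Equivalently, S(n,k) is n! times the coefficient of x^n in the EGF (e^x - 1)^k / k!.

750


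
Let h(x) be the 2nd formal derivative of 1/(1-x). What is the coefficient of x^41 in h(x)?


Differentiating 2 times: d^2/dx^2 [1/(1-x)] = 2!/(1-x)^3.
The expansion 1/(1-x)^3 = sum_{k>=0} C(k+2, 2) x^k, so the coefficient of x^n in 2!/(1-x)^3 is 2! * C(n+2, 2).
For n = 41: 2 * C(43, 2) = 2 * 903 = 1806

1806


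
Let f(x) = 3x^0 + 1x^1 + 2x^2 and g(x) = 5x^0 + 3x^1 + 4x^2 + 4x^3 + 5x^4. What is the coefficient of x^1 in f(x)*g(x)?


Cauchy product at x^1:
3*3 + 1*5
= 14

14


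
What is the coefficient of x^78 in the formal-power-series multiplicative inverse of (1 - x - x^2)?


Let the inverse be f(x) = sum_{k>=0} a_k x^k. From f(x) * (1 - x - x^2) = 1 and matching coefficients:
 x^0: a_0 = 1.
 x^1: a_1 - a_0 = 0, so a_1 = 1.
 x^k (k >= 2): a_k - a_{k-1} - a_{k-2} = 0, i.e. a_k = a_{k-1} + a_{k-2}.
This is the Fibonacci-type recurrence shifted so that a_0 = a_1 = 1.
Iterating: a_0=1, a_1=1, a_2=2, a_3=3, a_4=5, a_5=8, a_6=13, a_7=21, a_8=34, a_9=55, ...
a_78 = 14472334024676221.

14472334024676221


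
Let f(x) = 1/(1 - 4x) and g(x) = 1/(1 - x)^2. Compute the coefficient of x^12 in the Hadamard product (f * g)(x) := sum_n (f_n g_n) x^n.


f has coefficients f_k = 4^k. For g = 1/(1 - x)^2 the coefficient is g_k = C(k + 1, 1) = k + 1. The Hadamard coefficient is (f * g)_k = 4^k * (k + 1).
For k = 12: 4^12 * 13 = 16777216 * 13 = 218103808.

218103808


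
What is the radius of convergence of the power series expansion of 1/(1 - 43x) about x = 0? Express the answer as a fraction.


Expanding 1/(1 - 43x) = sum_{k>=0} 43^k x^k, the series converges when |43x| < 1, i.e., |x| < 1/43.
So the radius of convergence is 1/43 = 1/43.

1/43


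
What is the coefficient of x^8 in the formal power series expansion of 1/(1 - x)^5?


The expansion 1/(1 - x)^r = sum_{k>=0} C(k + r - 1, r - 1) x^k follows from the multiset / negative-binomial theorem (or from repeated differentiation of the geometric series).
For r = 5 and k = 8:
C(12, 4) = 479001600 / (24 * 40320) = 495.

495


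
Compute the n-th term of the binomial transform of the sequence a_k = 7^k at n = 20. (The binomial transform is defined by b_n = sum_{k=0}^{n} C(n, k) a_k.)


With a_k = 7^k, b_n = sum_{k=0}^{n} C(n, k) 7^k = (1 + 7)^n by the binomial theorem.
For n = 20: (1 + 7)^20 = 8^20 = 1152921504606846976.

1152921504606846976


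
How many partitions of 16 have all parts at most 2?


Using the generating function (1-x)^(-1)(1-x^2)^(-1),
the coefficient of x^16 counts these restricted partitions.
Result = 9

9


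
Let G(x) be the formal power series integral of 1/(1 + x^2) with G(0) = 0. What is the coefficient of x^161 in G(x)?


1/(1 + x^2) = sum_{j>=0} (-1)^j x^(2j). Integrating termwise with G(0) = 0:
G(x) = sum_{j>=0} (-1)^j x^(2j+1) / (2j+1) = arctan(x).
Only odd powers are nonzero. For x^161 write 161 = 2*80 + 1, giving
(-1)^80 / 161 = 1/161 = 1/161.

1/161


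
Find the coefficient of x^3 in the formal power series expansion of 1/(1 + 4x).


Write 1/(1 + c x) = 1/(1 - (-c) x) and apply the geometric-series identity
1/(1 - y) = sum_{k>=0} y^k to get 1/(1 + c x) = sum_{k>=0} (-c)^k x^k.
So the coefficient of x^k is (-c)^k = (-1)^k * c^k.
Here c = 4 and k = 3:
(-4)^3 = -1 * 64 = -64

-64


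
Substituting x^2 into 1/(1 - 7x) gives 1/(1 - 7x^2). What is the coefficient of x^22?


The coefficient of x^(2m) in 1/(1 - 7x^2) is 7^m.
With n = 22 = 2*11, the coefficient is 7^11 = 1977326743.

1977326743


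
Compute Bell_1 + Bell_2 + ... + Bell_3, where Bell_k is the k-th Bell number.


Recall Bell_k counts set partitions of a k-set (with Bell_0 = 1 by convention).
Bell_1 through Bell_3: 1, 2, 5
Sum = 1 + 2 + 5 = 8.

8


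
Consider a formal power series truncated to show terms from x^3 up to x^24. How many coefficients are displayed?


From x^3 to x^24 inclusive, the count is 24 - 3 + 1 = 22.

22


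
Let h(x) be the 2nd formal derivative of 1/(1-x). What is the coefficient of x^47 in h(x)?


Differentiating 2 times: d^2/dx^2 [1/(1-x)] = 2!/(1-x)^3.
The expansion 1/(1-x)^3 = sum_{k>=0} C(k+2, 2) x^k, so the coefficient of x^n in 2!/(1-x)^3 is 2! * C(n+2, 2).
For n = 47: 2 * C(49, 2) = 2 * 1176 = 2352

2352


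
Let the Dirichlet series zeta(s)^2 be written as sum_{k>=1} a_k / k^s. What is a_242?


The Dirichlet convolution of the constant function 1 with itself gives (1 * 1)(k) = sum_{d | k} 1 = d(k), the number of positive divisors of k.
Since zeta(s) = sum_{k>=1} 1/k^s, we have zeta(s)^2 = sum_{k>=1} d(k)/k^s, so a_k = d(k).
For k = 242: the divisors are 1, 2, 11, 22, 121, 242.
Count = 6.

6


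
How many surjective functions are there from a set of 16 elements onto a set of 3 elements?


By inclusion-exclusion on which target elements are missed, the number of surjections from an n-set onto a k-set is
surj(n, k) = sum_{j=0}^{k} (-1)^j C(k, j) (k - j)^n.
Equivalently surj(n, k) = k! * S(n, k), where S(n, k) is the Stirling number of the second kind.
For n = 16, k = 3:
S(16, 3) = 7141686, so
surj = 3! * 7141686 = 6 * 7141686 = 42850116.

42850116


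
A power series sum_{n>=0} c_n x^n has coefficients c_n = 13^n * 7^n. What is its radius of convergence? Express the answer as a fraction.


By the root test (Cauchy-Hadamard), the radius is R = 1 / limsup_n |c_n|^(1/n).
Here |c_n|^(1/n) = (13^n * 7^n)^(1/n) = 13 * 7 = 91 for all n.
So R = 1/91 = 1/91.

1/91


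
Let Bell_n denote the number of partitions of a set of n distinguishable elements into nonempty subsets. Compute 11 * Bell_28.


Bell_28 can be computed from the Bell triangle or from Dobinski's identity Bell_n = (1/e) * sum_{k>=0} k^n / k!.
Computing Bell_28 = 6160539404599934652455.
Then 11 * 6160539404599934652455 = 67765933450599281177005.

67765933450599281177005


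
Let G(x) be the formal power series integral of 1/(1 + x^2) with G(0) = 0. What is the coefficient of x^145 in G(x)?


1/(1 + x^2) = sum_{j>=0} (-1)^j x^(2j). Integrating termwise with G(0) = 0:
G(x) = sum_{j>=0} (-1)^j x^(2j+1) / (2j+1) = arctan(x).
Only odd powers are nonzero. For x^145 write 145 = 2*72 + 1, giving
(-1)^72 / 145 = 1/145 = 1/145.

1/145


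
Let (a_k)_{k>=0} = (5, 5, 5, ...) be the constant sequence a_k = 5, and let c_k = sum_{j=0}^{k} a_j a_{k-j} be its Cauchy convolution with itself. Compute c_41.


Since a_j = 5 for all j >= 0, the convolution sum becomes
c_k = sum_{j=0}^{k} 5 * 5 = 25 * (k + 1).
Equivalently, the generating function of (a_k) is 5/(1 - x) and its square is 25/(1 - x)^2 = sum_{k>=0} 25(k + 1) x^k.
For k = 41: 25 * 42 = 1050.

1050


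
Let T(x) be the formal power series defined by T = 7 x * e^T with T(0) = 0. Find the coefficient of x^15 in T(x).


Apply the Lagrange inversion formula: if T = 7 x * phi(T) with phi(t) = e^t, then
[x^n] T = 7^n * (1/n) [t^(n-1)] phi(t)^n = 7^n * (1/n) [t^(n-1)] e^(n t) = 7^n * (1/n) * n^(n-1) / (n-1)! = 7^n * n^(n-1) / n!.
When c = 1 this is the Cayley count of rooted labeled trees on n vertices, divided by n!.
For n = 15: 7^15 * 15^14 / 15! = 4747561509943 * 29192926025390625/1307674368000 = 31039492054703466796875/292864.

31039492054703466796875/292864


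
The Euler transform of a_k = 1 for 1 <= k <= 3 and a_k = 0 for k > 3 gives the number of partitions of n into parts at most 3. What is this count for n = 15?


Partitions of 15 into parts at most 3:
Using generating function (1-x)^(-1)(1-x^2)^(-1)(1-x^3)^(-1),
the coefficient of x^15 = 27

27


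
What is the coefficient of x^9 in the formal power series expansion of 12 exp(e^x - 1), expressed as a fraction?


exp(e^x - 1) is the exponential generating function for the Bell numbers Bell_k: exp(e^x - 1) = sum_{k>=0} Bell_k x^k / k!.
So the coefficient of x^9 in 12 exp(e^x - 1) is 12 Bell_9 / 9!.
Computing: Bell_9 = 21147 and 9! = 362880, giving
12 * 21147/362880 = 1007/1440.

1007/1440


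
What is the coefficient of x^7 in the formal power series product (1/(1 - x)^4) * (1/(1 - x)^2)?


Combine the factors: (1/(1 - x)^4) * (1/(1 - x)^2) = 1/(1 - x)^6.
Then use 1/(1 - x)^r = sum_{k>=0} C(k + r - 1, r - 1) x^k with r = 6 and k = 7:
C(12, 5) = 792.

792


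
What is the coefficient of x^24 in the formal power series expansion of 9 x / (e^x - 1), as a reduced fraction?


The exponential generating function for Bernoulli numbers is
x / (e^x - 1) = sum_{k>=0} B_k x^k / k!.
So the coefficient of x^24 in 9 x / (e^x - 1) is 9 B_24 / 24!.
Computing: B_24 = -236364091/2730, 24! = 620448401733239439360000, giving
9 * -236364091/2730 / 620448401733239439360000 = -236364091/188202681859082629939200000.

-236364091/188202681859082629939200000


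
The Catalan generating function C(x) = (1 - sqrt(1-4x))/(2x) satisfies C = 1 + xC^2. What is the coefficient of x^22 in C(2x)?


Substituting x -> 2x scales the n-th coefficient by 2^n, so [x^22] C(2x) = 2^22 * C_22.
C_22 = C(2*22, 22)/(23) = 2104098963720/23 = 91482563640.
So 2^22 * 91482563640 = 4194304 * 91482563640 = 383705682605506560.

383705682605506560


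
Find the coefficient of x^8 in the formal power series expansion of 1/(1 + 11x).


Write 1/(1 + c x) = 1/(1 - (-c) x) and apply the geometric-series identity
1/(1 - y) = sum_{k>=0} y^k to get 1/(1 + c x) = sum_{k>=0} (-c)^k x^k.
So the coefficient of x^k is (-c)^k = (-1)^k * c^k.
Here c = 11 and k = 8:
(-11)^8 = 1 * 214358881 = 214358881

214358881


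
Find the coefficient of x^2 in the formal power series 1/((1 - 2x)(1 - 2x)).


By partial fractions or Cauchy convolution:
The coefficient equals sum_{k=0}^{2} 2^k * 2^(2-k).
= 12

12


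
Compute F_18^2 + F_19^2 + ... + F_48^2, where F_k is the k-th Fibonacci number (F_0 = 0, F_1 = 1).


There is a standard identity sum_{k=0}^{N} F_k^2 = F_N * F_{N+1} (proved inductively from the telescoping relation F_k^2 = F_k F_{k+1} - F_{k-1} F_k). Then
sum_{k=18}^{48} F_k^2 = F_48 F_49 - F_17 F_18.
Computing: F_48 = 4807526976, F_49 = 7778742049, F_17 = 1597, F_18 = 2584.
Sum = 4807526976 * 7778742049 - 1597 * 2584 = 37396512239908887176.

37396512239908887176


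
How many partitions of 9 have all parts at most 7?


Using the generating function (1-x)^(-1)(1-x^2)^(-1)...(1-x^7)^(-1),
the coefficient of x^9 counts these restricted partitions.
Result = 28

28


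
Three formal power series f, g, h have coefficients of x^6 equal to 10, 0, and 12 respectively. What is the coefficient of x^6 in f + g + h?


Series addition is componentwise:
10 + 0 + 12
= 22

22


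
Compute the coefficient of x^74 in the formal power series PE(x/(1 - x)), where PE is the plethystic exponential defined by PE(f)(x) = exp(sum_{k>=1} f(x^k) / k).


For f(x) = x/(1 - x) we have
sum_{k>=1} f(x^k) / k = sum_{k>=1} (1/k) * x^k / (1 - x^k) = sum_{k, m >= 1} x^(k m) / k,
which after exponentiating simplifies to
PE(x/(1 - x)) = prod_{k>=1} 1 / (1 - x^k).
This is the generating function for the partition function p(n), so the coefficient of x^74 is p(74).
Computing p(74) by dynamic programming over parts 1, 2, ..., 74: p(74) = 7089500.

7089500


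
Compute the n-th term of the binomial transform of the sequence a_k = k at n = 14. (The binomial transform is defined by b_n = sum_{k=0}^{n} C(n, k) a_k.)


With a_k = k, b_n = sum_{k=0}^{n} C(n, k) k. Using k * C(n, k) = n * C(n-1, k-1) gives b_n = n * sum_{k>=1} C(n-1, k-1) = n * 2^(n-1).
For n = 14: 14 * 2^13 = 14 * 8192 = 114688.

114688


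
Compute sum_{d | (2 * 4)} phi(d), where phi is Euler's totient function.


First, 2 * 4 = 8. One classical identity is sum_{d | n} phi(d) = n (each k in [1, n] has a unique gcd with n, and among the k's with gcd(k, n) = n/d there are phi(d) of them). So the sum equals 8. We also verify directly:
Divisors of 8: 1, 2, 4, 8.
phi values: 1, 1, 2, 4.
Sum = 8.

8


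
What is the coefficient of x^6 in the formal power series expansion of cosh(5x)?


The Maclaurin series is cosh(t) = sum_{m>=0} t^(2m) / (2m)!, so substituting t = 5x, only even powers of x are nonzero, with coefficient of x^(2m) equal to 5^(2m) / (2m)!.
For x^6 the coefficient is 5^6/6! = 15625/720 = 3125/144.

3125/144


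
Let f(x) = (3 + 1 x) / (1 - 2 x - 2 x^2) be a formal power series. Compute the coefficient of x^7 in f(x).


Write f(x) = sum_{k>=0} a_k x^k. Multiplying both sides by 1 - 2 x - 2 x^2 gives
(1 - 2 x - 2 x^2) sum_{k>=0} a_k x^k = 3 + 1 x.
Matching coefficients:
 x^0: a_0 = 3
 x^1: a_1 - 2 a_0 = 1  =>  a_1 = 2*3 + 1 = 7
 x^k (k >= 2): a_k = 2 a_{k-1} + 2 a_{k-2}.
Iterating: a_2 = 20, a_3 = 54, a_4 = 148, a_5 = 404, a_6 = 1104, a_7 = 3016.
So the coefficient of x^7 is 3016.

3016


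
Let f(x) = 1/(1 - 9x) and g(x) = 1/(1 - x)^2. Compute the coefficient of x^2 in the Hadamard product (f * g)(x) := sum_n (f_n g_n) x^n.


f has coefficients f_k = 9^k. For g = 1/(1 - x)^2 the coefficient is g_k = C(k + 1, 1) = k + 1. The Hadamard coefficient is (f * g)_k = 9^k * (k + 1).
For k = 2: 9^2 * 3 = 81 * 3 = 243.

243


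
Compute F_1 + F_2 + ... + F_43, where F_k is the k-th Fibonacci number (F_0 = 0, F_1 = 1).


Use the identity sum_{k=0}^{N} F_k = F_{N+2} - 1 (which follows from F_{k+2} - F_{k+1} = F_k). Then
sum_{k=1}^{43} F_k = (F_{45} - 1) - (F_{2} - 1) = F_{45} - F_{2}.
Computing: F_{45} = 1134903170, F_{2} = 1, so
Sum = 1134903170 - 1 = 1134903169.

1134903169


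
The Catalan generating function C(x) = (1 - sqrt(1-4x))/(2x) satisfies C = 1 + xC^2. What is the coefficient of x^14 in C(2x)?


Substituting x -> 2x scales the n-th coefficient by 2^n, so [x^14] C(2x) = 2^14 * C_14.
C_14 = C(2*14, 14)/(15) = 40116600/15 = 2674440.
So 2^14 * 2674440 = 16384 * 2674440 = 43818024960.

43818024960


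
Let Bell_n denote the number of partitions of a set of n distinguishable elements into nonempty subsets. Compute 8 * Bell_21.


Bell_21 can be computed from the Bell triangle or from Dobinski's identity Bell_n = (1/e) * sum_{k>=0} k^n / k!.
Computing Bell_21 = 474869816156751.
Then 8 * 474869816156751 = 3798958529254008.

3798958529254008


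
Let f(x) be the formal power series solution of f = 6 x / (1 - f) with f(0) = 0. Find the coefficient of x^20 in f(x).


Apply Lagrange inversion: f = 6 x * phi(f) with phi(t) = 1/(1 - t), so
[x^n] f = 6^n * (1/n) [t^(n-1)] phi(t)^n = 6^n * (1/n) [t^(n-1)] (1 - t)^(-n) = 6^n * (1/n) C(2n - 2, n - 1) = 6^n * C_{n-1}.
For n = 20: C_19 = C(38, 19) / 20 = 35345263800/20 = 1767263190.
With the 6^20 = 3656158440062976 factor, the coefficient is 3656158440062976 * 1767263190 = 6461394227931118766653440.

6461394227931118766653440


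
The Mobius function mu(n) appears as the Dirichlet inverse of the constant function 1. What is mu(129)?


129 = 3 * 43 (all distinct primes).
mu(129) = (-1)^2 = 1

1


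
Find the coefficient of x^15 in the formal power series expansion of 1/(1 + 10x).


Write 1/(1 + c x) = 1/(1 - (-c) x) and apply the geometric-series identity
1/(1 - y) = sum_{k>=0} y^k to get 1/(1 + c x) = sum_{k>=0} (-c)^k x^k.
So the coefficient of x^k is (-c)^k = (-1)^k * c^k.
Here c = 10 and k = 15:
(-10)^15 = -1 * 1000000000000000 = -1000000000000000

-1000000000000000


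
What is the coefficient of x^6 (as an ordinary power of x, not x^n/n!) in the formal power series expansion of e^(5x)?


The exponential series is e^y = sum_{k>=0} y^k / k!. Substituting y = 5x gives
e^(5x) = sum_{k>=0} 5^k x^k / k!.
So the coefficient of x^n is a^n/n! with a = 5, n = 6:
5^6 / 6! = 15625/720 = 3125/144

3125/144


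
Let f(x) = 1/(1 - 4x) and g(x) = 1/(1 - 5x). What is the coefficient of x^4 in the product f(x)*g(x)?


The coefficient of x^n in f*g is the Cauchy product: sum_{k=0}^{n} a^k * b^(n-k).
With a=4, b=5, n=4:
sum_{k=0}^{4} 4^k * 5^(4-k)
= 2101

2101


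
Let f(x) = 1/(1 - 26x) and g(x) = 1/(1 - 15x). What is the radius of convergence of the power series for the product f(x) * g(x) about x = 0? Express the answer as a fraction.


The radius of 1/(1 - 26x) is 1/26 (nearest singularity at x = 1/26), and the radius of 1/(1 - 15x) is 1/15.
The product f(x)*g(x) = 1/((1 - 26x)(1 - 15x)) has singularities at both 1/26 and 1/15, so its radius of convergence is the distance to the nearest one:
min(1/26, 1/15) = 1/26.

1/26


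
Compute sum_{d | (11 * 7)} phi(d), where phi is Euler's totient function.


First, 11 * 7 = 77. One classical identity is sum_{d | n} phi(d) = n (each k in [1, n] has a unique gcd with n, and among the k's with gcd(k, n) = n/d there are phi(d) of them). So the sum equals 77. We also verify directly:
Divisors of 77: 1, 7, 11, 77.
phi values: 1, 6, 10, 60.
Sum = 77.

77


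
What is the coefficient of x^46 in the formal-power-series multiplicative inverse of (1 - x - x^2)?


Let the inverse be f(x) = sum_{k>=0} a_k x^k. From f(x) * (1 - x - x^2) = 1 and matching coefficients:
 x^0: a_0 = 1.
 x^1: a_1 - a_0 = 0, so a_1 = 1.
 x^k (k >= 2): a_k - a_{k-1} - a_{k-2} = 0, i.e. a_k = a_{k-1} + a_{k-2}.
This is the Fibonacci-type recurrence shifted so that a_0 = a_1 = 1.
Iterating: a_0=1, a_1=1, a_2=2, a_3=3, a_4=5, a_5=8, a_6=13, a_7=21, a_8=34, a_9=55, ...
a_46 = 2971215073.

2971215073


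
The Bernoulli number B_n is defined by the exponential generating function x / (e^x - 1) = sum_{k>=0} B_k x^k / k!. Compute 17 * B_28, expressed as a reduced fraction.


Bernoulli numbers can also be computed recursively via B_0 = 1 and sum_{j=0}^{m} C(m+1, j) B_j = 0 for m >= 1. Odd-index Bernoulli numbers vanish for k >= 3.
Computing B_28 = -23749461029/870, so 17 * B_28 = 17 * -23749461029/870 = -403740837493/870.

-403740837493/870


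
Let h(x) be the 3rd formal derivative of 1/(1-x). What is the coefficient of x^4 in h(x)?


Differentiating 3 times: d^3/dx^3 [1/(1-x)] = 3!/(1-x)^4.
The expansion 1/(1-x)^4 = sum_{k>=0} C(k+3, 3) x^k, so the coefficient of x^n in 3!/(1-x)^4 is 3! * C(n+3, 3).
For n = 4: 6 * C(7, 3) = 6 * 35 = 210

210


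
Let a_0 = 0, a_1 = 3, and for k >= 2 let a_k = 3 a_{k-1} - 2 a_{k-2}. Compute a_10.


Iterating the recurrence forward:
a_0 = 0
a_1 = 3
a_2 = 3*3 - 2*0 = 9
a_3 = 3*9 - 2*3 = 21
a_4 = 3*21 - 2*9 = 45
a_5 = 3*45 - 2*21 = 93
a_6 = 3*93 - 2*45 = 189
a_7 = 3*189 - 2*93 = 381
a_8 = 3*381 - 2*189 = 765
a_9 = 3*765 - 2*381 = 1533
a_10 = 3*1533 - 2*765 = 3069
So a_10 = 3069.

3069


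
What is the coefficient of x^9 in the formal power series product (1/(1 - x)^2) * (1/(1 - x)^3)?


Combine the factors: (1/(1 - x)^2) * (1/(1 - x)^3) = 1/(1 - x)^5.
Then use 1/(1 - x)^r = sum_{k>=0} C(k + r - 1, r - 1) x^k with r = 5 and k = 9:
C(13, 4) = 715.

715


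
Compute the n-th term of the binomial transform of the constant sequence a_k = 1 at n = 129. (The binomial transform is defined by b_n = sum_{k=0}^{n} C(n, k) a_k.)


With a_k = 1 for all k, b_n = sum_{k=0}^{n} C(n, k) = 2^n by the binomial theorem.
For n = 129: 2^129 = 680564733841876926926749214863536422912.

680564733841876926926749214863536422912


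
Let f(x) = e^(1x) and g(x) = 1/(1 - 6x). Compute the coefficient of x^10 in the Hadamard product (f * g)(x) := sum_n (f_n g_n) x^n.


Expanding: f_k = 1^k/k! (from e^(1x)) and g_k = 6^k (from 1/(1 - 6x)). So the Hadamard coefficient (f * g)_k = 1^k 6^k / k! = (6)^k / k!.
For k = 10: 6^10/10! = 60466176/3628800 = 2916/175.

2916/175


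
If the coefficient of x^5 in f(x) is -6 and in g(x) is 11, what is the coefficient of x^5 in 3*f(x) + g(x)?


Scalar multiplication scales coefficients: 3 * -6 = -18.
Then add the g coefficient: -18 + 11
= -7

-7


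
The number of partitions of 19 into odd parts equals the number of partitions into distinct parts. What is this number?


Computing partitions of 19 into odd parts (1, 3, 5, ...):
Using the generating function prod_{k>=0} 1/(1-x^(2k+1)),
the count is 54

54
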